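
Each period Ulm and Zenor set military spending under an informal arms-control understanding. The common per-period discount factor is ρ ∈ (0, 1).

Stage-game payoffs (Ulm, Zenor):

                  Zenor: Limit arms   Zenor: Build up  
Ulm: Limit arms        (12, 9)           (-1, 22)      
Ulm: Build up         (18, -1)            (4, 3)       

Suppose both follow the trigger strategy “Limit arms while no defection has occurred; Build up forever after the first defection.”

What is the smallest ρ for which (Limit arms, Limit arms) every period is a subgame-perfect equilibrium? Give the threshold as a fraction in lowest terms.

13/19

For Ulm: deviation gain 18−12 = 6, per-period punishment loss 12−4 = 8. IC gives ρ ≥ 6/14 = 3/7.
For Zenor: gain 13, loss 6 per period, so ρ ≥ 13/19.
The tighter constraint is Zenor's, so cooperation needs ρ ≥ 13/19.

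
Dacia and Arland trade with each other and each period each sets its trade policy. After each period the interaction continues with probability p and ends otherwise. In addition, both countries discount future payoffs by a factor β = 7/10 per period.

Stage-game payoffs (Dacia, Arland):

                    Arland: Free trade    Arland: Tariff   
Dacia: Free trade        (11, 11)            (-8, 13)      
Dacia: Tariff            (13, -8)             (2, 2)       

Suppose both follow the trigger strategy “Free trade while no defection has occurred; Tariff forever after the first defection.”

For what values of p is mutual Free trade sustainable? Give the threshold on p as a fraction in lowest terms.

20/77

Expected continuation weight on next period's payoff is β·p = 7/10·p, which plays the role of the discount factor.
Cooperation requires 7/10·p ≥ (13−11)/(13−2) = 2/11, hence p ≥ 20/77.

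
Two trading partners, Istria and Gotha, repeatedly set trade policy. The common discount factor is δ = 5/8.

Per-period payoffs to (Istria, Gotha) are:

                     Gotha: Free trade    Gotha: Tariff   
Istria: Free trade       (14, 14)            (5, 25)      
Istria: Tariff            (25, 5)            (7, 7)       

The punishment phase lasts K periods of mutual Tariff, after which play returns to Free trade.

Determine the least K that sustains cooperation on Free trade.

7

Need Σ_{k=1}^{K} δ^k ≥ (25−14)/(14−7) = 1.5714 at δ = 5/8.
At K = 6 the sum is 1.5673 < 1.5714; at K = 7 it is 1.6046 ≥ 1.5714.
So the minimum punishment length is K = 7.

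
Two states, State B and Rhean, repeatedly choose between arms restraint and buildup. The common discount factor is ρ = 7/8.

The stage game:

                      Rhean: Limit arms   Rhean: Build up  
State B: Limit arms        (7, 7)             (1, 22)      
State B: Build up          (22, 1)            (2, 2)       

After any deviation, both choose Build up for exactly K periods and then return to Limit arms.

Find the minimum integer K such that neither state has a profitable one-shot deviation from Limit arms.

5

No profitable deviation requires (7−2)(ρ+…+ρ^K) ≥ 22−7, i.e. ρ+…+ρ^K ≥ 3 ≈ 3.0000.
With ρ = 7/8, the partial sums are K=1: 0.8750, K=2: 1.6406, K=3: 2.3105, K=4: 2.8967, K=5: 3.4096.
K = 5 is the first length at which the sum reaches 3.0000.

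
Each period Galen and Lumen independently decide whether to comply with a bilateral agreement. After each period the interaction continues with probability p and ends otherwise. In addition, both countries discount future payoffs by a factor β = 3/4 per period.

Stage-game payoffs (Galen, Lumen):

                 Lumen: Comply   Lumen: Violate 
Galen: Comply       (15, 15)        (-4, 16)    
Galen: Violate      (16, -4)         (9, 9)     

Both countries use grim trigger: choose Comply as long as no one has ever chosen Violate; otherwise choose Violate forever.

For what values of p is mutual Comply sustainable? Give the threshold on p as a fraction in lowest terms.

4/21

With continuation probability p and discount β, the effective per-period discount factor is βp.
Grim-trigger IC: βp ≥ (16−15)/(16−9) = 1/7.
So p ≥ (1/7)/(3/4) = 4/21.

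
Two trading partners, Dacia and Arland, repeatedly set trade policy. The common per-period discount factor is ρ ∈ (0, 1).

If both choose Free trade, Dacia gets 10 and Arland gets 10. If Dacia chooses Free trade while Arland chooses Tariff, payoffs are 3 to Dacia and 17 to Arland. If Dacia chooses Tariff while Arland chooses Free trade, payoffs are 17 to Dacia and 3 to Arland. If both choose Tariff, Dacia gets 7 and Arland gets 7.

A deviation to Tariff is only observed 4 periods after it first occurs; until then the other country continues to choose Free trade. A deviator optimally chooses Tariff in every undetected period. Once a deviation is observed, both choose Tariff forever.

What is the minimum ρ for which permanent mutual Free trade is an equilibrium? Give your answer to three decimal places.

The best deviation is to choose Tariff for all 4 undetected periods, earning 17 each, then 7 forever once detected.
Deviation value: 17(1−ρ^4)/(1−ρ) + 7ρ^4/(1−ρ); cooperation value: 10/(1−ρ).
IC: 10 ≥ 17(1−ρ^4) + 7ρ^4 = 17 − 10ρ^4.
So ρ^4 ≥ 7/10, giving ρ ≥ (7/10)^(1/4) ≈ 0.915.

0.915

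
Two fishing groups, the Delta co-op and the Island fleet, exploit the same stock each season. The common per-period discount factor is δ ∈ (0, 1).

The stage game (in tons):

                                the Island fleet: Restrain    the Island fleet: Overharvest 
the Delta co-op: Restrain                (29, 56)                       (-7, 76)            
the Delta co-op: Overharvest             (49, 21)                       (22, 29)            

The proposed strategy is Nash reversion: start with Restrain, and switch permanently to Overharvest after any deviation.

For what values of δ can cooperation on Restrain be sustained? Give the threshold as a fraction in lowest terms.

the Delta co-op's threshold: (49−29)/(49−22) = 20/27.
the Island fleet's threshold: (76−56)/(76−29) = 20/47.
20/27 > 20/47, so the Delta co-op binds and δ* = 20/27.

20/27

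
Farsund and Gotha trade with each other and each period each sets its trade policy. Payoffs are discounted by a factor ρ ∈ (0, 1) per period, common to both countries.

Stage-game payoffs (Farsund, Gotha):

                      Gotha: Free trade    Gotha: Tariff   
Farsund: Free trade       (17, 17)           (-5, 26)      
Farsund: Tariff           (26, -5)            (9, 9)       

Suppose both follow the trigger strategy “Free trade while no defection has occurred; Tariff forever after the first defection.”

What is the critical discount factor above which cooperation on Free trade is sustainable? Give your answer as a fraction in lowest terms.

Cooperation forever yields 17 each period: 17/(1−ρ).
Deviating yields 26 once, then 9 forever: 26 + 9ρ/(1−ρ).
No profitable deviation requires 17/(1−ρ) ≥ 26 + 9ρ/(1−ρ).
Multiplying by (1−ρ): 17 ≥ 26(1−ρ) + 9ρ = 26 − 17ρ.
So 17ρ ≥ 9, i.e. ρ ≥ 9/17.

9/17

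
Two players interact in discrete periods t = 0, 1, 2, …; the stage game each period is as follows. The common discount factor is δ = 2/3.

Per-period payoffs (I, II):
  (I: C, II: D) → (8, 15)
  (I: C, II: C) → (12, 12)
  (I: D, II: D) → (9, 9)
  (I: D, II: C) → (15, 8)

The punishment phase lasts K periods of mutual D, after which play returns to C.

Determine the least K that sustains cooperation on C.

No profitable deviation requires (12−9)(δ+…+δ^K) ≥ 15−12, i.e. δ+…+δ^K ≥ 1 ≈ 1.0000.
With δ = 2/3, the partial sums are K=1: 0.6667, K=2: 1.1111.
K = 2 is the first length at which the sum reaches 1.0000.

2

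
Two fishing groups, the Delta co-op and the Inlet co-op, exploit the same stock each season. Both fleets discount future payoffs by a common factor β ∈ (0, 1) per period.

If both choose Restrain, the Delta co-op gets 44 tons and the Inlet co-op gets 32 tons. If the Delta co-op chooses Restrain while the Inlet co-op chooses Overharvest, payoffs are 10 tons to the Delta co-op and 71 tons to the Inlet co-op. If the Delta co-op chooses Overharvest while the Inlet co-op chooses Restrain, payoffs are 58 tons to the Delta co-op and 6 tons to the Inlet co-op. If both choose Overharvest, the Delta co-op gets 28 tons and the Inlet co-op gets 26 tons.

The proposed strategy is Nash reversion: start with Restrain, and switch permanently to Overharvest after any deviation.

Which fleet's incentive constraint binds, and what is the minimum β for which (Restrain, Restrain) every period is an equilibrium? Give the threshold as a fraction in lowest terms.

For the Delta co-op: deviation gain 58−44 = 14, per-period punishment loss 44−28 = 16. IC gives β ≥ 14/30 = 7/15.
For the Inlet co-op: gain 39, loss 6 per period, so β ≥ 39/45 = 13/15.
The tighter constraint is the Inlet co-op's, so cooperation needs β ≥ 13/15.

the Inlet co-op; β ≥ 13/15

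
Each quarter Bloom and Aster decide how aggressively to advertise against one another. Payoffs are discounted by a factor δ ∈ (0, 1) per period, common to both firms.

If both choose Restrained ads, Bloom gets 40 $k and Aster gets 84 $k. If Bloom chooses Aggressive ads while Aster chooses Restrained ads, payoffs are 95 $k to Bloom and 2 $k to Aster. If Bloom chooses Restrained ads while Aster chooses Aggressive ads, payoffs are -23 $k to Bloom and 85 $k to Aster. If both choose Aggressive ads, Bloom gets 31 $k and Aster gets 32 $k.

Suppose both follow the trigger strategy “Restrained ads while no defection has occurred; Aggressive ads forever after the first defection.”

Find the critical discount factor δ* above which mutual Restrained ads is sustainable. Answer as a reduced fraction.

55/64

Bloom: cooperation gives 40 each period; deviation gives 95 once then 31 forever.
  40/(1−δ) ≥ 95 + 31δ/(1−δ) ⇒ δ ≥ 55/64.
Aster: cooperation gives 84 each period; deviation gives 85 once then 32 forever.
  δ ≥ 1/53.
Both must hold, so the binding constraint is Bloom's: δ ≥ 55/64.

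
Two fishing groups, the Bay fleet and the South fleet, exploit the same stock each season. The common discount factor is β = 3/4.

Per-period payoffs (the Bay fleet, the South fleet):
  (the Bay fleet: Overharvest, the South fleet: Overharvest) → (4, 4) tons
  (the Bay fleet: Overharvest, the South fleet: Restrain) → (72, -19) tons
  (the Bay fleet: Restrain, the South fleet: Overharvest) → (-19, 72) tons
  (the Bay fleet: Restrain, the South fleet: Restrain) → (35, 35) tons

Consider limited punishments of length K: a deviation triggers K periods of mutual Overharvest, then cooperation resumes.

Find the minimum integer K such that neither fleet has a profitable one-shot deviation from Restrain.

2

IC: β(1−β^K)/(1−β) ≥ (72−35)/(35−4) = 37/31.
With β = 3/4: need 1 − β^K ≥ 37/31·(1−3/4)/(3/4), i.e. β^K ≤ 0.6022.
Since (3/4)^1 = 0.7500 and (3/4)^2 = 0.5625, the smallest such K is 2.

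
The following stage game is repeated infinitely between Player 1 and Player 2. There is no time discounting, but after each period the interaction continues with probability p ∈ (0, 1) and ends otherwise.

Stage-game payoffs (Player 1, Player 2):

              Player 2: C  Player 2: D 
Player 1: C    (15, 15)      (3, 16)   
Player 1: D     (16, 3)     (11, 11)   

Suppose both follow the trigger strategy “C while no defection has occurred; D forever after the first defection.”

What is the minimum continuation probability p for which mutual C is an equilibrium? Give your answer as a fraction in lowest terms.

1/5

With no time discounting, the continuation probability p plays the role of the discount factor.
Grim-trigger IC: 15/(1−p) ≥ 16 + 11p/(1−p) ⇒ p ≥ (16−15)/(16−11) = 1/5.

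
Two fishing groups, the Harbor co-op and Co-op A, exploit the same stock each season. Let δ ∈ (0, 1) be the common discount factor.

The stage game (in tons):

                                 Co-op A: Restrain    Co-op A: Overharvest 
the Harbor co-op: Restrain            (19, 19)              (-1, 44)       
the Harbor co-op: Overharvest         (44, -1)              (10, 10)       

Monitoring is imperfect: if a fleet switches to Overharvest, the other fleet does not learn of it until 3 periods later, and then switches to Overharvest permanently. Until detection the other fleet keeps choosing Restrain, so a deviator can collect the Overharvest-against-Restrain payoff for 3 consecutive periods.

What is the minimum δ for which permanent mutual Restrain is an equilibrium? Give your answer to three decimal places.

0.903

The best deviation is to choose Overharvest for all 3 undetected periods, earning 44 each, then 10 forever once detected.
Deviation value: 44(1−δ^3)/(1−δ) + 10δ^3/(1−δ); cooperation value: 19/(1−δ).
IC: 19 ≥ 44(1−δ^3) + 10δ^3 = 44 − 34δ^3.
So δ^3 ≥ 25/34, giving δ ≥ (25/34)^(1/3) ≈ 0.903.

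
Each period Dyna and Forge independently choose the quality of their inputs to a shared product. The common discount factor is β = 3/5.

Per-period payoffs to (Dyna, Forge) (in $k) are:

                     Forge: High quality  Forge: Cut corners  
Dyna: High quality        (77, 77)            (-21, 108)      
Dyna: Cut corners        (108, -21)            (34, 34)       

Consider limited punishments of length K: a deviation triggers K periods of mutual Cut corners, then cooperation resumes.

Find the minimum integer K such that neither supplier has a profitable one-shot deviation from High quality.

2

No profitable deviation requires (77−34)(β+…+β^K) ≥ 108−77, i.e. β+…+β^K ≥ 31/43 ≈ 0.7209.
With β = 3/5, the partial sums are K=1: 0.6000, K=2: 0.9600.
K = 2 is the first length at which the sum reaches 0.7209.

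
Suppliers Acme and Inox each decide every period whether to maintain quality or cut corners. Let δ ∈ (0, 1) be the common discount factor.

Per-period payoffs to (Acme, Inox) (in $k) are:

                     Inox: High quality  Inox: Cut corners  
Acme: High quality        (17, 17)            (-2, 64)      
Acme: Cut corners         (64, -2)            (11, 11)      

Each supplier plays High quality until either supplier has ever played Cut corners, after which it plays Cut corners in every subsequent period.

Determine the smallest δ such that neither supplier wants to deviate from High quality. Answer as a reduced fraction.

One-period gain from deviating is 64 − 17 = 47. The loss is 17 − 11 = 6 in every subsequent period, with present value 6·δ/(1−δ).
Deviation is unprofitable when 6·δ/(1−δ) ≥ 47, i.e. δ/(1−δ) ≥ 47/6.
Equivalently δ ≥ 47/(47+6) = 47/53.

47/53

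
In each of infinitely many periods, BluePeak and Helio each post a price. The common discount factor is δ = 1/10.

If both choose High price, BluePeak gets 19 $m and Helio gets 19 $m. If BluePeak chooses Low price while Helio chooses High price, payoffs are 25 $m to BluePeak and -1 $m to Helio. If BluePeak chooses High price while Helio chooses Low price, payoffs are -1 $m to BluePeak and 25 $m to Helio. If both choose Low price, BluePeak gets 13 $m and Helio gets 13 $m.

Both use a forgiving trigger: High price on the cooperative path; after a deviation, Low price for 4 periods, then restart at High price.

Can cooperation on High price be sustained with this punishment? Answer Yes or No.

Comparing payoff streams over the 5 periods until play realigns: cooperate → 19(1+δ+…+δ^4); deviate → 25 + 13(δ+…+δ^4).
Cooperation is sustained iff (19−13)(δ+…+δ^4) ≥ 25−19.
δ+…+δ^4 = 1/10·(1−(1/10)^4)/(1−1/10) = 0.1111, and (25−19)/(19−13) = 1.0000.
0.1111 < 1.0000, so cooperation is not sustainable.

No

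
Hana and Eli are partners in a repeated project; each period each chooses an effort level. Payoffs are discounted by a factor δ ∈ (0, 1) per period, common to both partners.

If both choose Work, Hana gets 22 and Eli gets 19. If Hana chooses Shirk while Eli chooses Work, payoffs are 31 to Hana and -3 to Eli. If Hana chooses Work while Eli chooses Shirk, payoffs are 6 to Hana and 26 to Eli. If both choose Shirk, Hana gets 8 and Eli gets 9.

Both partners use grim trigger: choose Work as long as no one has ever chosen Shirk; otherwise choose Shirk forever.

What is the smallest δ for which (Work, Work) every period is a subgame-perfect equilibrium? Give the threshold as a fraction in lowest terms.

Hana's threshold: (31−22)/(31−8) = 9/23.
Eli's threshold: (26−19)/(26−9) = 7/17.
9/23 < 7/17, so Eli binds and δ* = 7/17.

7/17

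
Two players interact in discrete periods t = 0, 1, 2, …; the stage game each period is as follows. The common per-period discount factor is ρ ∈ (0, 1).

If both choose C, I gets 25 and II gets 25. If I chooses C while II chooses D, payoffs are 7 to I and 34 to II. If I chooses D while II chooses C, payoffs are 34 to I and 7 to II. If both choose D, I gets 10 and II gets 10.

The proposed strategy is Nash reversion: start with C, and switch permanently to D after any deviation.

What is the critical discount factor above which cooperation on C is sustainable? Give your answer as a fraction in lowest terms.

3/8

Cooperation forever yields 25 each period: 25/(1−ρ).
Deviating yields 34 once, then 10 forever: 34 + 10ρ/(1−ρ).
No profitable deviation requires 25/(1−ρ) ≥ 34 + 10ρ/(1−ρ).
Multiplying by (1−ρ): 25 ≥ 34(1−ρ) + 10ρ = 34 − 24ρ.
So 24ρ ≥ 9, i.e. ρ ≥ 9/24 = 3/8.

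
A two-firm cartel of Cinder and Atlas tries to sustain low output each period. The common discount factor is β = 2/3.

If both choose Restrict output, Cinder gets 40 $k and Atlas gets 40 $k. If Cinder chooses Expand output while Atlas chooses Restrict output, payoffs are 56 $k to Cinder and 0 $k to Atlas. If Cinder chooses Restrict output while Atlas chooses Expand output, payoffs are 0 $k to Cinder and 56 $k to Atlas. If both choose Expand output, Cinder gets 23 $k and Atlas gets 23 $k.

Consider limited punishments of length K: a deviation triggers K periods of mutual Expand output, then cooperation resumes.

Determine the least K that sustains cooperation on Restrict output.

Need Σ_{k=1}^{K} β^k ≥ (56−40)/(40−23) = 0.9412 at β = 2/3.
At K = 1 the sum is 0.6667 < 0.9412; at K = 2 it is 1.1111 ≥ 0.9412.
So the minimum punishment length is K = 2.

2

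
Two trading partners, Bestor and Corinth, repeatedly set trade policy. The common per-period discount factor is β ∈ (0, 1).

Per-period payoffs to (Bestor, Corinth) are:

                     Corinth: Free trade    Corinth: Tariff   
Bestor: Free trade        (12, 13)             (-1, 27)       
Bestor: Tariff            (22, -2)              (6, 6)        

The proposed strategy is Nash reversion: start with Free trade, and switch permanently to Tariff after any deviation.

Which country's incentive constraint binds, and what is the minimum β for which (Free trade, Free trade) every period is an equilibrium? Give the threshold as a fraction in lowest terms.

Bestor's threshold: (22−12)/(22−6) = 5/8.
Corinth's threshold: (27−13)/(27−6) = 2/3.
5/8 < 2/3, so Corinth binds and β* = 2/3.

Corinth; β ≥ 2/3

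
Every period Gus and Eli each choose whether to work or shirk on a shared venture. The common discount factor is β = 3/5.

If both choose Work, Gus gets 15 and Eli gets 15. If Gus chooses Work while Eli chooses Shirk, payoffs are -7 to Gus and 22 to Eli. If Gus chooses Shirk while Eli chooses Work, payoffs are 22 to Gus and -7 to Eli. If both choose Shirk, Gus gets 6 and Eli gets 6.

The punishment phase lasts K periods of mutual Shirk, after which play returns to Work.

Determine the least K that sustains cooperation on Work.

2

Need Σ_{k=1}^{K} β^k ≥ (22−15)/(15−6) = 0.7778 at β = 3/5.
At K = 1 the sum is 0.6000 < 0.7778; at K = 2 it is 0.9600 ≥ 0.7778.
So the minimum punishment length is K = 2.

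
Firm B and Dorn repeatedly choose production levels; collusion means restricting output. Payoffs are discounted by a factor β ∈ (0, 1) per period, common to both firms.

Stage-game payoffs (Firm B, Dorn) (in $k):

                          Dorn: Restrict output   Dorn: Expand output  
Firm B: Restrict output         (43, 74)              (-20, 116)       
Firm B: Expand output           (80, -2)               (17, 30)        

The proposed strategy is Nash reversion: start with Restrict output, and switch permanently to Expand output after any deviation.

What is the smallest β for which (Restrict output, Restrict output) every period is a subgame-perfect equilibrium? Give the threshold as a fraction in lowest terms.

37/63

Firm B's threshold: (80−43)/(80−17) = 37/63.
Dorn's threshold: (116−74)/(116−30) = 21/43.
37/63 > 21/43, so Firm B binds and β* = 37/63.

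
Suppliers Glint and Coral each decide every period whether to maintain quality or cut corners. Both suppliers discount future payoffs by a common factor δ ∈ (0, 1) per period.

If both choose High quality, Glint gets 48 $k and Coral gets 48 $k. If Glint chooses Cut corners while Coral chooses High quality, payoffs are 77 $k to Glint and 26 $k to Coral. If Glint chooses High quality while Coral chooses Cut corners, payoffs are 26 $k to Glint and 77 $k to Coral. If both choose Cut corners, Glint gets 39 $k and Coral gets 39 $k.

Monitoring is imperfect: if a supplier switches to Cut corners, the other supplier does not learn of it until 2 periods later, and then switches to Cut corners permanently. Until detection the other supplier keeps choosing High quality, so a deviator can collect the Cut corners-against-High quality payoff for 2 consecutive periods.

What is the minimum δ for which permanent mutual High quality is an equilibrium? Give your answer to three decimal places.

0.874

The best deviation is to choose Cut corners for all 2 undetected periods, earning 77 each, then 39 forever once detected.
Deviation value: 77(1−δ^2)/(1−δ) + 39δ^2/(1−δ); cooperation value: 48/(1−δ).
IC: 48 ≥ 77(1−δ^2) + 39δ^2 = 77 − 38δ^2.
So δ^2 ≥ 29/38, giving δ ≥ (29/38)^(1/2) ≈ 0.874.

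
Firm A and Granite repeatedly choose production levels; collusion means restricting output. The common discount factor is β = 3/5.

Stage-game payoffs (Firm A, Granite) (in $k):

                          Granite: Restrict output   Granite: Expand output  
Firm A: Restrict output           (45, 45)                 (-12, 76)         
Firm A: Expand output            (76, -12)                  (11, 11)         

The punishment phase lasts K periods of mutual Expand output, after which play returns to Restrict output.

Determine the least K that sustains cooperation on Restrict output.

2

No profitable deviation requires (45−11)(β+…+β^K) ≥ 76−45, i.e. β+…+β^K ≥ 31/34 ≈ 0.9118.
With β = 3/5, the partial sums are K=1: 0.6000, K=2: 0.9600.
K = 2 is the first length at which the sum reaches 0.9118.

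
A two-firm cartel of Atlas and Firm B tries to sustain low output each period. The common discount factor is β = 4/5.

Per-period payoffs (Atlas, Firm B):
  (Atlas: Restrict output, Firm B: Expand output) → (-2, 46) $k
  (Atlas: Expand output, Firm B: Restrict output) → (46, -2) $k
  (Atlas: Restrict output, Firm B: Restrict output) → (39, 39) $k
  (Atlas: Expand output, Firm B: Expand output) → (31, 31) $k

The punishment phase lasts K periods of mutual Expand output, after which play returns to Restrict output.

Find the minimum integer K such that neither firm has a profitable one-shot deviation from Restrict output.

Need Σ_{k=1}^{K} β^k ≥ (46−39)/(39−31) = 0.8750 at β = 4/5.
At K = 1 the sum is 0.8000 < 0.8750; at K = 2 it is 1.4400 ≥ 0.8750.
So the minimum punishment length is K = 2.

2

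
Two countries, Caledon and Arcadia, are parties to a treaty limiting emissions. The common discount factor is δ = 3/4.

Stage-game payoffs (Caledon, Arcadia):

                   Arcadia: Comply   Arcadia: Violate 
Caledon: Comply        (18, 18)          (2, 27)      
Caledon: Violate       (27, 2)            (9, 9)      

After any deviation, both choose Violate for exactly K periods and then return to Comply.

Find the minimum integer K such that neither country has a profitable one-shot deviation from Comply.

IC: δ(1−δ^K)/(1−δ) ≥ (27−18)/(18−9) = 1.
With δ = 3/4: need 1 − δ^K ≥ 1·(1−3/4)/(3/4), i.e. δ^K ≤ 0.6667.
Since (3/4)^1 = 0.7500 and (3/4)^2 = 0.5625, the smallest such K is 2.

2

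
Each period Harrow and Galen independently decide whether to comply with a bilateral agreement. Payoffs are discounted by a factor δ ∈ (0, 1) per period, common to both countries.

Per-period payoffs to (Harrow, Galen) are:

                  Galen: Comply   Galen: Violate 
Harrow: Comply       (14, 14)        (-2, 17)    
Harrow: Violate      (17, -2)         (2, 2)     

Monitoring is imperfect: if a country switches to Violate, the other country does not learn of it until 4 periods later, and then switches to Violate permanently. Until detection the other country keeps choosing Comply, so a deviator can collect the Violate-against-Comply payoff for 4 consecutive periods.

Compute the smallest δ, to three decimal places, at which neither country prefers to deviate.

0.669

A deviator earns 17 for 4 periods, then 2 forever; cooperating earns 14 forever. Multiplying the IC by (1−δ):
14 ≥ 17(1−δ^4) + 2δ^4, so 15·δ^4 ≥ 3 and δ^4 ≥ 1/5.
δ ≥ (1/5)^(1/4) ≈ 0.669.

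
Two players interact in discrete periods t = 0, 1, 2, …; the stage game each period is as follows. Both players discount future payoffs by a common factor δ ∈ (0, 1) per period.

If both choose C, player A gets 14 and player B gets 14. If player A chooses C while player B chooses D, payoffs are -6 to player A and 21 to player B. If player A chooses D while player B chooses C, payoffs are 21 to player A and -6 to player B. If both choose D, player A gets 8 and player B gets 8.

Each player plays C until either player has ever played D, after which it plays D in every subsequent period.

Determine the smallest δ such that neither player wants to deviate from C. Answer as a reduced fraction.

Under grim trigger the critical discount factor is (T−C)/(T−P) with T = 21, C = 14, P = 8.
δ* = (21−14)/(21−8) = 7/13.

7/13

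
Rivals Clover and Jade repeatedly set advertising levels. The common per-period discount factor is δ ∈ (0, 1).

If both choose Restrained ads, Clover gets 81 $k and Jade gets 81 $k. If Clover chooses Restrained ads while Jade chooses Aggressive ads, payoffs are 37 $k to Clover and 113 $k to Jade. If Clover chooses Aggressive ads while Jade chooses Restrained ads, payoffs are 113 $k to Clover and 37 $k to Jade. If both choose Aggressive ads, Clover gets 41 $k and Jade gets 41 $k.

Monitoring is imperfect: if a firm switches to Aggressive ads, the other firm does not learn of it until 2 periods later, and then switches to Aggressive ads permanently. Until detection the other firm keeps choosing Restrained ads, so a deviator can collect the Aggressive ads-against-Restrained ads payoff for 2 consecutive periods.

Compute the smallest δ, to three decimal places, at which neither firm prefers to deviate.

A deviator earns 113 for 2 periods, then 41 forever; cooperating earns 81 forever. Multiplying the IC by (1−δ):
81 ≥ 113(1−δ^2) + 41δ^2, so 72·δ^2 ≥ 32 and δ^2 ≥ 4/9.
δ ≥ (4/9)^(1/2) ≈ 0.667.

0.667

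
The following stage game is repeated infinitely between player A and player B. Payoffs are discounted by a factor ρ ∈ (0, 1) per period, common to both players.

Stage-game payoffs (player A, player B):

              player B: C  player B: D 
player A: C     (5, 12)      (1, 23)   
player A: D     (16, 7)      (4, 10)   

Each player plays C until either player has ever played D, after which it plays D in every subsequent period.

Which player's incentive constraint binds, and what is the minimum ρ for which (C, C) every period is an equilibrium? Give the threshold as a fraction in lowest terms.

For player A: deviation gain 16−5 = 11, per-period punishment loss 5−4 = 1. IC gives ρ ≥ 11/12.
For player B: gain 11, loss 2 per period, so ρ ≥ 11/13.
The tighter constraint is player A's, so cooperation needs ρ ≥ 11/12.

player A; ρ ≥ 11/12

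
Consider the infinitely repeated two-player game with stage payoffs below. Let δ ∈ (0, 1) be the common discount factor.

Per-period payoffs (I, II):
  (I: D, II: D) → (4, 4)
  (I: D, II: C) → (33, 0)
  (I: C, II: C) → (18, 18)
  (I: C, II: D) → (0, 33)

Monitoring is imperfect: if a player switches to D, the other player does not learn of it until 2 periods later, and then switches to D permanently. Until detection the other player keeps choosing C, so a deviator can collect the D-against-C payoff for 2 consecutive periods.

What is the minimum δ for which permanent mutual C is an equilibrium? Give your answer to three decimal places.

A deviator earns 33 for 2 periods, then 4 forever; cooperating earns 18 forever. Multiplying the IC by (1−δ):
18 ≥ 33(1−δ^2) + 4δ^2, so 29·δ^2 ≥ 15 and δ^2 ≥ 15/29.
δ ≥ (15/29)^(1/2) ≈ 0.719.

0.719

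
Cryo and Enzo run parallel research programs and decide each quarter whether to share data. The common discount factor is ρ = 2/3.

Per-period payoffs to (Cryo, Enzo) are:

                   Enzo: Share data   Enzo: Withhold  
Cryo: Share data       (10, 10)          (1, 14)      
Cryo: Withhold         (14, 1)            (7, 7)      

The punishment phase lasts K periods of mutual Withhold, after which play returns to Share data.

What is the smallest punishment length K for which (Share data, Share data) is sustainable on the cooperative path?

3

Need Σ_{k=1}^{K} ρ^k ≥ (14−10)/(10−7) = 1.3333 at ρ = 2/3.
At K = 2 the sum is 1.1111 < 1.3333; at K = 3 it is 1.4074 ≥ 1.3333.
So the minimum punishment length is K = 3.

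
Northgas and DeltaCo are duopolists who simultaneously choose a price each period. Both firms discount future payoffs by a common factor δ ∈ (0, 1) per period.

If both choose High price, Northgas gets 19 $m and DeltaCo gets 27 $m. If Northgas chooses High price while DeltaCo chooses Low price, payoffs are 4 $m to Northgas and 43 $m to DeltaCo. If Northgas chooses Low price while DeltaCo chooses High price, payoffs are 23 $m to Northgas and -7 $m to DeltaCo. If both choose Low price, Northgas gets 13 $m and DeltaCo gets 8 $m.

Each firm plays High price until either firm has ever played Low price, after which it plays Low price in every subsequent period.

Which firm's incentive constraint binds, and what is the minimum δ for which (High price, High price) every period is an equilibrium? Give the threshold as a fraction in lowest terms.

Northgas's threshold: (23−19)/(23−13) = 2/5.
DeltaCo's threshold: (43−27)/(43−8) = 16/35.
2/5 < 16/35, so DeltaCo binds and δ* = 16/35.

DeltaCo; δ ≥ 16/35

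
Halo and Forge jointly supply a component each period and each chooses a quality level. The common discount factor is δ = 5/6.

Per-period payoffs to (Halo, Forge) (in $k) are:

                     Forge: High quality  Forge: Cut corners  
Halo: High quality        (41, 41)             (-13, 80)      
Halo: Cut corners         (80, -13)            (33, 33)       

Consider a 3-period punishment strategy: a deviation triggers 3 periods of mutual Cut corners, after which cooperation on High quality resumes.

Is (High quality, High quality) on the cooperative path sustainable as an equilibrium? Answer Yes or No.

No

A one-shot deviation gives 80 now, then 33 for 3 periods, then back to 41.
Gain from deviating: (80−41) today; loss: (41−33) in each of the next 3 periods.
No-deviation condition: (41−33)(δ+…+δ^3) ≥ 80−41, i.e. δ+…+δ^3 ≥ 39/8.
At δ = 5/6: δ+…+δ^3 = 2.1065 < 4.8750.
So cooperation is not sustainable.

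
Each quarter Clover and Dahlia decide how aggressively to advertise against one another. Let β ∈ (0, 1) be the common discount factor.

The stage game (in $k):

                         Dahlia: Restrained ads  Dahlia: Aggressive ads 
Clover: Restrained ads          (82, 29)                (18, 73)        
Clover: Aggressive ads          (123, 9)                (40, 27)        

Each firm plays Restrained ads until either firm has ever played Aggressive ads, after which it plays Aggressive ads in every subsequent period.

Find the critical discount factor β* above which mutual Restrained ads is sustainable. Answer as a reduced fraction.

Clover's threshold: (123−82)/(123−40) = 41/83.
Dahlia's threshold: (73−29)/(73−27) = 22/23.
41/83 < 22/23, so Dahlia binds and β* = 22/23.

22/23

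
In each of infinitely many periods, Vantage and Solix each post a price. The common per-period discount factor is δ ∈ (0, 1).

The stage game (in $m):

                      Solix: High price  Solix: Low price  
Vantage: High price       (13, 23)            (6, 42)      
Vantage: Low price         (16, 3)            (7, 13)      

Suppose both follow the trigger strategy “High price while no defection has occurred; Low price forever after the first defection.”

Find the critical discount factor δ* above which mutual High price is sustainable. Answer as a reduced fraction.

For Vantage: deviation gain 16−13 = 3, per-period punishment loss 13−7 = 6. IC gives δ ≥ 3/9 = 1/3.
For Solix: gain 19, loss 10 per period, so δ ≥ 19/29.
The tighter constraint is Solix's, so cooperation needs δ ≥ 19/29.

19/29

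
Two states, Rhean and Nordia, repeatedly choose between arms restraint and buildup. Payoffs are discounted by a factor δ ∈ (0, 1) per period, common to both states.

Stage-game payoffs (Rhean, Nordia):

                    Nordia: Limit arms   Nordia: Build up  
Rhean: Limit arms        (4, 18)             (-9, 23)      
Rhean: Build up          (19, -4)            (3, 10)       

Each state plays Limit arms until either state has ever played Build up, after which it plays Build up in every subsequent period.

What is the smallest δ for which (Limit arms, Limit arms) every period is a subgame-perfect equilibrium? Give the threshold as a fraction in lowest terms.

15/16

For Rhean: deviation gain 19−4 = 15, per-period punishment loss 4−3 = 1. IC gives δ ≥ 15/16.
For Nordia: gain 5, loss 8 per period, so δ ≥ 5/13.
The tighter constraint is Rhean's, so cooperation needs δ ≥ 15/16.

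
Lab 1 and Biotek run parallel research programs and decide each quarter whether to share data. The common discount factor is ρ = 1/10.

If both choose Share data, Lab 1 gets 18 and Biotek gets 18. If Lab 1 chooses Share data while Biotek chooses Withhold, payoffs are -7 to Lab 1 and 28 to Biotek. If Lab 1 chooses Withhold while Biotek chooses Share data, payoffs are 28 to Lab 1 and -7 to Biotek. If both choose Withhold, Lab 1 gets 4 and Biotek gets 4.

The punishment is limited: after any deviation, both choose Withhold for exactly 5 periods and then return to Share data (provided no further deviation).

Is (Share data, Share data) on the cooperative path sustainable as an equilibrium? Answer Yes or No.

No

A one-shot deviation gives 28 now, then 4 for 5 periods, then back to 18.
Gain from deviating: (28−18) today; loss: (18−4) in each of the next 5 periods.
No-deviation condition: (18−4)(ρ+…+ρ^5) ≥ 28−18, i.e. ρ+…+ρ^5 ≥ 5/7.
At ρ = 1/10: ρ+…+ρ^5 = 0.1111 < 0.7143.
So cooperation is not sustainable.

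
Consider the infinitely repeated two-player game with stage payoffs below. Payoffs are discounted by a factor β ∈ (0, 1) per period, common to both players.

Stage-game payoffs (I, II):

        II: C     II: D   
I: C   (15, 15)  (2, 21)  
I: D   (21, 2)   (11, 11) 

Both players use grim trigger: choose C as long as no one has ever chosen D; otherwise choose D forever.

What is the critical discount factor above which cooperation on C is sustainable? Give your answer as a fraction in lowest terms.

3/5

Cooperation forever yields 15 each period: 15/(1−β).
Deviating yields 21 once, then 11 forever: 21 + 11β/(1−β).
No profitable deviation requires 15/(1−β) ≥ 21 + 11β/(1−β).
Multiplying by (1−β): 15 ≥ 21(1−β) + 11β = 21 − 10β.
So 10β ≥ 6, i.e. β ≥ 6/10 = 3/5.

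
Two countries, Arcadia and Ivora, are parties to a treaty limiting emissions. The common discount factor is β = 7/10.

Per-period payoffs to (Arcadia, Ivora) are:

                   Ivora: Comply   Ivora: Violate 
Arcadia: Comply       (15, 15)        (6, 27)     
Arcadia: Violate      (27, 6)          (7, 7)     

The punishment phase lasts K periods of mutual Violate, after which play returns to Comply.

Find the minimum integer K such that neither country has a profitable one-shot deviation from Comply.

3

Need Σ_{k=1}^{K} β^k ≥ (27−15)/(15−7) = 1.5000 at β = 7/10.
At K = 2 the sum is 1.1900 < 1.5000; at K = 3 it is 1.5330 ≥ 1.5000.
So the minimum punishment length is K = 3.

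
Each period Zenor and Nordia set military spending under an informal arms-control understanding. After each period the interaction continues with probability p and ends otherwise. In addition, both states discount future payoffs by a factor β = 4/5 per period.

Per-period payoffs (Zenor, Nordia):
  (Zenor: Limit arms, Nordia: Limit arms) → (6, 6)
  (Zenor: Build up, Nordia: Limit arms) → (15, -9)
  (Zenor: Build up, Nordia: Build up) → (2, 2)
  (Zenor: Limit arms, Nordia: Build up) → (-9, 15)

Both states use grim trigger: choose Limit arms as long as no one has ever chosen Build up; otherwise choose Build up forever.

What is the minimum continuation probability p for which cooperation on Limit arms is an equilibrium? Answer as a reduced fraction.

Expected continuation weight on next period's payoff is β·p = 4/5·p, which plays the role of the discount factor.
Cooperation requires 4/5·p ≥ (15−6)/(15−2) = 9/13, hence p ≥ 45/52.

45/52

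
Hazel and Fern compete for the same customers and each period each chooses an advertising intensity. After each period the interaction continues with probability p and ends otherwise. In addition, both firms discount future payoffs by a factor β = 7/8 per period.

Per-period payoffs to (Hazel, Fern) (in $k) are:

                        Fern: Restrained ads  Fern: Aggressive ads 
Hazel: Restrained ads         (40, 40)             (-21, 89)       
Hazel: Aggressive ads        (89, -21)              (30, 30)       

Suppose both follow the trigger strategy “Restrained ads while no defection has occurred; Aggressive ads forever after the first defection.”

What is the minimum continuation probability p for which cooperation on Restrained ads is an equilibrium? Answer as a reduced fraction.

56/59

With continuation probability p and discount β, the effective per-period discount factor is βp.
Grim-trigger IC: βp ≥ (89−40)/(89−30) = 49/59.
So p ≥ (49/59)/(7/8) = 56/59.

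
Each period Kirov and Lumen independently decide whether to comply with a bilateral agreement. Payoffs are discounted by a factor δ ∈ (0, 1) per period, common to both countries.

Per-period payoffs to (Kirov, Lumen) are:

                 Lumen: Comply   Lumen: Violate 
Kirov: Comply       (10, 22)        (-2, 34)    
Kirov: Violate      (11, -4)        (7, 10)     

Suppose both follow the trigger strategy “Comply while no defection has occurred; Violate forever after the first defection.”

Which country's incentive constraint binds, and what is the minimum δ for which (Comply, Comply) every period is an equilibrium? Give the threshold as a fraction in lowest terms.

Kirov: cooperation gives 10 each period; deviation gives 11 once then 7 forever.
  10/(1−δ) ≥ 11 + 7δ/(1−δ) ⇒ δ ≥ 1/4.
Lumen: cooperation gives 22 each period; deviation gives 34 once then 10 forever.
  δ ≥ 12/24 = 1/2.
Both must hold, so the binding constraint is Lumen's: δ ≥ 1/2.

Lumen; δ ≥ 1/2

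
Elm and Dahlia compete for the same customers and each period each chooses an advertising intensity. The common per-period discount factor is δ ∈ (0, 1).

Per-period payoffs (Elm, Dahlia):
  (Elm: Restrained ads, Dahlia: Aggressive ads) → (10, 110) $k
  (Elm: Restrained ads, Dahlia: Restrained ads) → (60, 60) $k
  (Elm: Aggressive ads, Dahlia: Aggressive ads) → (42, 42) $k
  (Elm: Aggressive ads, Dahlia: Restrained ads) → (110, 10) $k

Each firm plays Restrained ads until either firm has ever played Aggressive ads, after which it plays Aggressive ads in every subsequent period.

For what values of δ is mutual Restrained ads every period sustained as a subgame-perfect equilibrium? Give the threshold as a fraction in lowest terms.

Under grim trigger the critical discount factor is (T−C)/(T−P) with T = 110, C = 60, P = 42.
δ* = (110−60)/(110−42) = 50/68 = 25/34.

25/34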